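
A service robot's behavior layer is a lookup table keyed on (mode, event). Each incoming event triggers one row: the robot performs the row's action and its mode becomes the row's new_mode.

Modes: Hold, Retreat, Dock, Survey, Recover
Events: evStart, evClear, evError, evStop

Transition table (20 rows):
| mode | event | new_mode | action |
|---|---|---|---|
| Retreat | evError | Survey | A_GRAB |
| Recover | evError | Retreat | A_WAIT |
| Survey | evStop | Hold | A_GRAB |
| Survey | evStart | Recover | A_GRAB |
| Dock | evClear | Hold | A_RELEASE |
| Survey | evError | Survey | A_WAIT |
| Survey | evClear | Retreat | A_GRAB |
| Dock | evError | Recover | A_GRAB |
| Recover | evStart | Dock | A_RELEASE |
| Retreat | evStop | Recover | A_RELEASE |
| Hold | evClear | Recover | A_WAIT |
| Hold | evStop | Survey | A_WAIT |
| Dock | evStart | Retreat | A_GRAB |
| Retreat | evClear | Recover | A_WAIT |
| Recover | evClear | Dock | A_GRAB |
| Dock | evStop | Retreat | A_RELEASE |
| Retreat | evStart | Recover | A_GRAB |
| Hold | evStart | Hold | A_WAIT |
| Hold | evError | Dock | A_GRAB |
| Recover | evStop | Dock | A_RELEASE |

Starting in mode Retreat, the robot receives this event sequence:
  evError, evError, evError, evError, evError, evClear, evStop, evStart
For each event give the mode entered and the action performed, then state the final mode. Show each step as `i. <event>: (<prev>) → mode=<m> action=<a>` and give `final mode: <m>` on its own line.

final mode: Dock

1. evError: (Retreat) → mode=Survey action=A_GRAB
2. evError: (Survey) → mode=Survey action=A_WAIT
3. evError: (Survey) → mode=Survey action=A_WAIT
4. evError: (Survey) → mode=Survey action=A_WAIT
5. evError: (Survey) → mode=Survey action=A_WAIT
6. evClear: (Survey) → mode=Retreat action=A_GRAB
7. evStop: (Retreat) → mode=Recover action=A_RELEASE
8. evStart: (Recover) → mode=Dock action=A_RELEASE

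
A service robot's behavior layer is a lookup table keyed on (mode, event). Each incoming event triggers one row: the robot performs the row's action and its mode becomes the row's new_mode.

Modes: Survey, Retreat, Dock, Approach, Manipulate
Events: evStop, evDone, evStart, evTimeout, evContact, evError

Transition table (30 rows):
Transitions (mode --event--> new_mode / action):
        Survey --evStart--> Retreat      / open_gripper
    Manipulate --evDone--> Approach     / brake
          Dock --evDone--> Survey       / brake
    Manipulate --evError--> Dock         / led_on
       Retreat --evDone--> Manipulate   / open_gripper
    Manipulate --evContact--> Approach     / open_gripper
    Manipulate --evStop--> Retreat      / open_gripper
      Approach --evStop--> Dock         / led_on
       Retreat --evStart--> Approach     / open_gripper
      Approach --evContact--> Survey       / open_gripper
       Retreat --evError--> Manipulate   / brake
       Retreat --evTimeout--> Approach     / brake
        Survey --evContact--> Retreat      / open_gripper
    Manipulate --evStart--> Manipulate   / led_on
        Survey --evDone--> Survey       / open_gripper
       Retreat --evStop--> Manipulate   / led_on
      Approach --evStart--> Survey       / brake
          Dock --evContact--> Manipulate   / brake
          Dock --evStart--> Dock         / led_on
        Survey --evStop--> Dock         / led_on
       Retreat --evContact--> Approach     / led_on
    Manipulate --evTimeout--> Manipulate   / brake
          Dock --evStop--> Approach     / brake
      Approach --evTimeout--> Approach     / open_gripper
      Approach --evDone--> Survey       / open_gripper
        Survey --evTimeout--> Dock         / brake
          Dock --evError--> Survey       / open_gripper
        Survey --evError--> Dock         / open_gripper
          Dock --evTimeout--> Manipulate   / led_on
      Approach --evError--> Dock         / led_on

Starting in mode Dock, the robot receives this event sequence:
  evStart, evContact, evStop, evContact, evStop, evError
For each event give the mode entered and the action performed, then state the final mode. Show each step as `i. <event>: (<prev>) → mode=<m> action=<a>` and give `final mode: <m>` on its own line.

final mode: Survey

1. evStart: (Dock) → mode=Dock action=led_on
2. evContact: (Dock) → mode=Manipulate action=brake
3. evStop: (Manipulate) → mode=Retreat action=open_gripper
4. evContact: (Retreat) → mode=Approach action=led_on
5. evStop: (Approach) → mode=Dock action=led_on
6. evError: (Dock) → mode=Survey action=open_gripper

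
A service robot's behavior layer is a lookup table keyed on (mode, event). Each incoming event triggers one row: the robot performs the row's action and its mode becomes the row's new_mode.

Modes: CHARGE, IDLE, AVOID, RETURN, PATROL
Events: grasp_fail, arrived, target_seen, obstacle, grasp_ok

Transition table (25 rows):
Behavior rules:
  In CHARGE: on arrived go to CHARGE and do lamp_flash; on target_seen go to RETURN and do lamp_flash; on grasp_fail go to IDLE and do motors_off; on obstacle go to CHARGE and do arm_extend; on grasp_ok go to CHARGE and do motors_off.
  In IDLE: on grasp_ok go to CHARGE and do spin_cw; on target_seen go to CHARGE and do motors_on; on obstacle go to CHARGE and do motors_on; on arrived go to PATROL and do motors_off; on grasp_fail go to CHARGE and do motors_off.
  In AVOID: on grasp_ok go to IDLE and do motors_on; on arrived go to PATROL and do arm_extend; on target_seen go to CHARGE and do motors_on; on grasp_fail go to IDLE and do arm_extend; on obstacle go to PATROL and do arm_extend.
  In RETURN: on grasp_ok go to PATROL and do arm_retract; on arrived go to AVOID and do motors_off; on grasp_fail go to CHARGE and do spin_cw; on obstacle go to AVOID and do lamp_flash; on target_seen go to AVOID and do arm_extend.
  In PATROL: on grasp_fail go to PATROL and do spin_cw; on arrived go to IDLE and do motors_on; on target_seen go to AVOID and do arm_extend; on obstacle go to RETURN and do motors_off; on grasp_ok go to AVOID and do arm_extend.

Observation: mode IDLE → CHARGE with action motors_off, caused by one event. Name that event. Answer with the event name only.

grasp_fail

try grasp_fail: (IDLE, grasp_fail) → (CHARGE, motors_off)  ← matches
try arrived: (IDLE, arrived) → (PATROL, motors_off)
try target_seen: (IDLE, target_seen) → (CHARGE, motors_on)
try obstacle: (IDLE, obstacle) → (CHARGE, motors_on)
try grasp_ok: (IDLE, grasp_ok) → (CHARGE, spin_cw)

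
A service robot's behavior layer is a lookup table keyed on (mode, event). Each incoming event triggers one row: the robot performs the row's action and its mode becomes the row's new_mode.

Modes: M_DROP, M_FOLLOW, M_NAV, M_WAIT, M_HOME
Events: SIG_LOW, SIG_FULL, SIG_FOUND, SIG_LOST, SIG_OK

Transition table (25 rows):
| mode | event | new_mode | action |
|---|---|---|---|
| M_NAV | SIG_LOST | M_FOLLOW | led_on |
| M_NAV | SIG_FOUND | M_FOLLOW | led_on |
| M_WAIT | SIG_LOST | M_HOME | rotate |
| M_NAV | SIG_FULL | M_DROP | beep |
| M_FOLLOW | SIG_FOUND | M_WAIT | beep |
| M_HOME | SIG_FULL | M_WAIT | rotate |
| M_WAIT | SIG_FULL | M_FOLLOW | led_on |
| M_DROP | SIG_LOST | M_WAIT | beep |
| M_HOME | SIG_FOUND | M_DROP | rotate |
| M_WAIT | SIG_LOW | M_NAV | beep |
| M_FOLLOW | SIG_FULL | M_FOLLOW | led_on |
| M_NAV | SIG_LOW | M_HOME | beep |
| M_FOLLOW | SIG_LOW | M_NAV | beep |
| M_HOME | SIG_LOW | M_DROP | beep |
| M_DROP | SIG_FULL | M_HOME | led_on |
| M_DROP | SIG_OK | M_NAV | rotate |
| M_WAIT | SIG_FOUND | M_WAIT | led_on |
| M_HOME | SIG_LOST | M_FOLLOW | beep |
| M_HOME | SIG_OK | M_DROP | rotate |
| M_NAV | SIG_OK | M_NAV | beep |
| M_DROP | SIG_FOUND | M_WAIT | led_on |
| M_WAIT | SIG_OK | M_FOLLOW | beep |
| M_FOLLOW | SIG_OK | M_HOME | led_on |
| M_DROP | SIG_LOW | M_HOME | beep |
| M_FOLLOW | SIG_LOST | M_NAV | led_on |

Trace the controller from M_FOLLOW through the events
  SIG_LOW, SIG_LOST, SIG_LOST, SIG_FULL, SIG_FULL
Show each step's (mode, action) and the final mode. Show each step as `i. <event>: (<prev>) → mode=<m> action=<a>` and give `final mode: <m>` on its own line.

1. SIG_LOW: (M_FOLLOW) → mode=M_NAV action=beep
2. SIG_LOST: (M_NAV) → mode=M_FOLLOW action=led_on
3. SIG_LOST: (M_FOLLOW) → mode=M_NAV action=led_on
4. SIG_FULL: (M_NAV) → mode=M_DROP action=beep
5. SIG_FULL: (M_DROP) → mode=M_HOME action=led_on

final mode: M_HOME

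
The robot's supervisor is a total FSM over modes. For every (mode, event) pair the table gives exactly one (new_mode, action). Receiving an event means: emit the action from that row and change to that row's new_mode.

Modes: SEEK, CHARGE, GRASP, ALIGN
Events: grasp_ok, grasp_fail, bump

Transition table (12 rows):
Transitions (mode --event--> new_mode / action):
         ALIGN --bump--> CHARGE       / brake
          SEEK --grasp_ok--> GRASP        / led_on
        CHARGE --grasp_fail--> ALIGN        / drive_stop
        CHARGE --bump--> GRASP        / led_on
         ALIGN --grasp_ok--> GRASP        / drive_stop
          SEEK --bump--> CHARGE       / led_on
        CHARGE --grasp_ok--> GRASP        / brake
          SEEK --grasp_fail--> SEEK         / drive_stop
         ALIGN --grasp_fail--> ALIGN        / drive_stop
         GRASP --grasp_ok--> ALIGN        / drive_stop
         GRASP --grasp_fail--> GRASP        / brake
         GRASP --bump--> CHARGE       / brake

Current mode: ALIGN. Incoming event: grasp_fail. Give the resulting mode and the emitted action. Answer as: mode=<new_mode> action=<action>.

current mode = ALIGN; filter table to that mode:
  (ALIGN, bump) → (CHARGE, brake)
  (ALIGN, grasp_ok) → (GRASP, drive_stop)
  (ALIGN, grasp_fail) → (ALIGN, drive_stop)  ← event matches
event = grasp_fail selects (ALIGN, drive_stop)

mode=ALIGN action=drive_stop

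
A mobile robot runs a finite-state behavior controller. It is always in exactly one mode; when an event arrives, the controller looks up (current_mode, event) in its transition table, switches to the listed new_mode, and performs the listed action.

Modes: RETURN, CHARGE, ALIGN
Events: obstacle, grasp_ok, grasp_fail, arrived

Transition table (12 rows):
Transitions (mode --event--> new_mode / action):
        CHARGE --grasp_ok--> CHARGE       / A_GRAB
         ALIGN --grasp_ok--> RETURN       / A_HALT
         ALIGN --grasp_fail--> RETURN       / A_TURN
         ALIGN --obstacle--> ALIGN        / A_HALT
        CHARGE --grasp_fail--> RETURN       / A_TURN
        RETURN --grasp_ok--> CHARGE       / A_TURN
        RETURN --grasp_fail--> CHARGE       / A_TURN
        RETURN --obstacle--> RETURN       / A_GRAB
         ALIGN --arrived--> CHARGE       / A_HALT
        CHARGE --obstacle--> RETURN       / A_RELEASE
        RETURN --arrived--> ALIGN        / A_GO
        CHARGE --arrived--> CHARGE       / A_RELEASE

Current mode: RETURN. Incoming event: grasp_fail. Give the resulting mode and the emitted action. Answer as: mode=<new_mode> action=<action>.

current mode = RETURN; filter table to that mode:
  (RETURN, grasp_ok) → (CHARGE, A_TURN)
  (RETURN, grasp_fail) → (CHARGE, A_TURN)  ← event matches
  (RETURN, obstacle) → (RETURN, A_GRAB)
  (RETURN, arrived) → (ALIGN, A_GO)
event = grasp_fail selects (CHARGE, A_TURN)

mode=CHARGE action=A_TURN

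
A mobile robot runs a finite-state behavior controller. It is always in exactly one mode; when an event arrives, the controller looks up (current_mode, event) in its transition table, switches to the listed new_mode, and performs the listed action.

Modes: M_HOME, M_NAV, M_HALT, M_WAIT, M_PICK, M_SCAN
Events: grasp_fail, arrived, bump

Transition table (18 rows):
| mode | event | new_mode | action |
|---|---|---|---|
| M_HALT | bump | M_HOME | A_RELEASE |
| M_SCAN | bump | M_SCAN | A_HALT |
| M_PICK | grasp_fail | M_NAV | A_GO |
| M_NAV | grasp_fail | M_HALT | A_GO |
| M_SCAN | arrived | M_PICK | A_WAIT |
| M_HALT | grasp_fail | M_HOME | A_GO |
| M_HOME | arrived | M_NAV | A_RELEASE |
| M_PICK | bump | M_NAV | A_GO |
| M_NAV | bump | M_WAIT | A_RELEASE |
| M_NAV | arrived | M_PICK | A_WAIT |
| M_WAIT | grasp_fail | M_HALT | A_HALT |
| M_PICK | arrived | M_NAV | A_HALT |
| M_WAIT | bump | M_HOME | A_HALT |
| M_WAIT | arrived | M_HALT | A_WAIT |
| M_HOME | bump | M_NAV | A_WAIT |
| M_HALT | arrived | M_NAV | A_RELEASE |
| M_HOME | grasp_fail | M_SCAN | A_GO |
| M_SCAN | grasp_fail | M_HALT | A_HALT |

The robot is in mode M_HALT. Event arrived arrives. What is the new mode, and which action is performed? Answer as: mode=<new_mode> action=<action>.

mode=M_NAV action=A_RELEASE

current mode = M_HALT; filter table to that mode:
  (M_HALT, bump) → (M_HOME, A_RELEASE)
  (M_HALT, grasp_fail) → (M_HOME, A_GO)
  (M_HALT, arrived) → (M_NAV, A_RELEASE)  ← event matches
event = arrived selects (M_NAV, A_RELEASE)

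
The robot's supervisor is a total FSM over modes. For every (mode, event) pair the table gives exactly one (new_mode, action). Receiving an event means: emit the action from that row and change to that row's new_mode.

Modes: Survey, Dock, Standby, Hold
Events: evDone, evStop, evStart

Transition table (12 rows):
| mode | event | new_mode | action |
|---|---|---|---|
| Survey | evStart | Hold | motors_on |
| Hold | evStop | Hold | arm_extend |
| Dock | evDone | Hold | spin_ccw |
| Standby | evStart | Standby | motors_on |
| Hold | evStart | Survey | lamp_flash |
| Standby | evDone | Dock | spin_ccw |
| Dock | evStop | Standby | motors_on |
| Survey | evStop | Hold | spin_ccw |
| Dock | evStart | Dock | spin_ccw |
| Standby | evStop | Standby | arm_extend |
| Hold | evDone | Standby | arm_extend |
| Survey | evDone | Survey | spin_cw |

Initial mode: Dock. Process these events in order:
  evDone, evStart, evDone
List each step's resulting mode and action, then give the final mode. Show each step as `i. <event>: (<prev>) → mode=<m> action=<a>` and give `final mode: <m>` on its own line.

final mode: Survey

1. evDone: (Dock) → mode=Hold action=spin_ccw
2. evStart: (Hold) → mode=Survey action=lamp_flash
3. evDone: (Survey) → mode=Survey action=spin_cw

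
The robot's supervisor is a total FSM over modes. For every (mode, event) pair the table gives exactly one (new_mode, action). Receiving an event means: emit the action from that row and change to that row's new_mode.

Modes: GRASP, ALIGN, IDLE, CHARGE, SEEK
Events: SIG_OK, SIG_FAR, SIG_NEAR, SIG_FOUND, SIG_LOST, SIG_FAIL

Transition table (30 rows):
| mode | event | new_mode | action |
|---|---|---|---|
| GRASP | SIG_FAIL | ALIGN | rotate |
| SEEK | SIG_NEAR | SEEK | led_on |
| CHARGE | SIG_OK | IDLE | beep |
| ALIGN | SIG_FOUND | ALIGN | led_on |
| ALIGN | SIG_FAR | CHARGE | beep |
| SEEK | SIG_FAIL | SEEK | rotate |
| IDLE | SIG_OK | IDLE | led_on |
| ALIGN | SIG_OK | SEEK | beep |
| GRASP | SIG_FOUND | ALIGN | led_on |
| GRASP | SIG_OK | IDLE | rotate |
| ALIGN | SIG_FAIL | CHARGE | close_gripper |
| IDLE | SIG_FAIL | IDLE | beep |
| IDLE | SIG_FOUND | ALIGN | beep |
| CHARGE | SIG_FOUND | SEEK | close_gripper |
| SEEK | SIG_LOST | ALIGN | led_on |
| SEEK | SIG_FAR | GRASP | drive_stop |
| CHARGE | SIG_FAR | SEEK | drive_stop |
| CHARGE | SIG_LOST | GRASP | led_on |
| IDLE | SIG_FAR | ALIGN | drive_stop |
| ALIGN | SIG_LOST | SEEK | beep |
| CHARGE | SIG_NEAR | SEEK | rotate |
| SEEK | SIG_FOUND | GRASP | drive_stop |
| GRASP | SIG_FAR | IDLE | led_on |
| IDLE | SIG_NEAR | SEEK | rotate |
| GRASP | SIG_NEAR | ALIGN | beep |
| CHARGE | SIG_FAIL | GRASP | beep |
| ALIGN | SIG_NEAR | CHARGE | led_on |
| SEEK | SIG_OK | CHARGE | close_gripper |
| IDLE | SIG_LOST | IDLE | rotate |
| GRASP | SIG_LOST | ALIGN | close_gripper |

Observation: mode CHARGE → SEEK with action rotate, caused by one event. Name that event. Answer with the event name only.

SIG_NEAR

try SIG_OK: (CHARGE, SIG_OK) → (IDLE, beep)
try SIG_FAR: (CHARGE, SIG_FAR) → (SEEK, drive_stop)
try SIG_NEAR: (CHARGE, SIG_NEAR) → (SEEK, rotate)  ← matches
try SIG_FOUND: (CHARGE, SIG_FOUND) → (SEEK, close_gripper)
try SIG_LOST: (CHARGE, SIG_LOST) → (GRASP, led_on)
try SIG_FAIL: (CHARGE, SIG_FAIL) → (GRASP, beep)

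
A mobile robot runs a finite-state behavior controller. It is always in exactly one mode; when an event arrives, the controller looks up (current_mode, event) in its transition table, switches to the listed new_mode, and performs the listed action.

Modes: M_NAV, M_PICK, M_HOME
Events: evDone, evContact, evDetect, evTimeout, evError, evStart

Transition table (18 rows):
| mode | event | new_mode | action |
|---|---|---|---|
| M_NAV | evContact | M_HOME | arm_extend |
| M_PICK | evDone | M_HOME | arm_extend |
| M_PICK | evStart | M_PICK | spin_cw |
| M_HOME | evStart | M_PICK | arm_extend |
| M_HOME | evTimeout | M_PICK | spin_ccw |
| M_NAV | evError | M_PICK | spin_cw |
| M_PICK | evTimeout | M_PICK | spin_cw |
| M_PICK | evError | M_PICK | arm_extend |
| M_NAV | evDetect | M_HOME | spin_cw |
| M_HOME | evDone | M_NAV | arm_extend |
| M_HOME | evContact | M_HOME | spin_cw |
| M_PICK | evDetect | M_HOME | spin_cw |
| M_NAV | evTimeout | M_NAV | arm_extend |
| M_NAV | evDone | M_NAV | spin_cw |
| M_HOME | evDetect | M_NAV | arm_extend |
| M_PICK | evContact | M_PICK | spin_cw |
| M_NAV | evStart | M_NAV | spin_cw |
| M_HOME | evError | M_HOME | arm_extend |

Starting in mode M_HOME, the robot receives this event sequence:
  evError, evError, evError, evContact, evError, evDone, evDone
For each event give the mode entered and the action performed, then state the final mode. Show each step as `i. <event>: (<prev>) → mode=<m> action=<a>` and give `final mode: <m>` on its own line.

final mode: M_NAV

1. evError: (M_HOME) → mode=M_HOME action=arm_extend
2. evError: (M_HOME) → mode=M_HOME action=arm_extend
3. evError: (M_HOME) → mode=M_HOME action=arm_extend
4. evContact: (M_HOME) → mode=M_HOME action=spin_cw
5. evError: (M_HOME) → mode=M_HOME action=arm_extend
6. evDone: (M_HOME) → mode=M_NAV action=arm_extend
7. evDone: (M_NAV) → mode=M_NAV action=spin_cw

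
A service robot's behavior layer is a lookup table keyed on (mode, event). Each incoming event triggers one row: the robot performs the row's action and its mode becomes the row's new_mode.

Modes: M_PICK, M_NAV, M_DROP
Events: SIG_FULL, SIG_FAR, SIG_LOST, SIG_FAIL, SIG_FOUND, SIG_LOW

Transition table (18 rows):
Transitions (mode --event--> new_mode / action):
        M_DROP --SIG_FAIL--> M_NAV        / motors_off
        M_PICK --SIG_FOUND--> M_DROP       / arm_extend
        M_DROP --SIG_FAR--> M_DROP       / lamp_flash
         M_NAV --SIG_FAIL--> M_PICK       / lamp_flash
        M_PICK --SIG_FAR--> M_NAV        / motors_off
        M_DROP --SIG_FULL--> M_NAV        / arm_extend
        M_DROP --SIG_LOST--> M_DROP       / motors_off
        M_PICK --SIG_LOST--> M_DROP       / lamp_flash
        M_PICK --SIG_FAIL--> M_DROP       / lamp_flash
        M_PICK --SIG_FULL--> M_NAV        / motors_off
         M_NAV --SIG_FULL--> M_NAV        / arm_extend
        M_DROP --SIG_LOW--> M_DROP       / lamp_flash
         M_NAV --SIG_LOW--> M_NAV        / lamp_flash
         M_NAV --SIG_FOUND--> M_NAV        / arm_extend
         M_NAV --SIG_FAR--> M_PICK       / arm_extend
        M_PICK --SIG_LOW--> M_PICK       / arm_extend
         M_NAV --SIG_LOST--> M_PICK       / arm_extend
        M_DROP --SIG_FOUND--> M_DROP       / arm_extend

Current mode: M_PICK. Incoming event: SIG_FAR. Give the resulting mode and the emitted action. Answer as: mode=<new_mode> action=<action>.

mode=M_NAV action=motors_off

current mode = M_PICK; filter table to that mode:
  (M_PICK, SIG_FOUND) → (M_DROP, arm_extend)
  (M_PICK, SIG_FAR) → (M_NAV, motors_off)  ← event matches
  (M_PICK, SIG_LOST) → (M_DROP, lamp_flash)
  (M_PICK, SIG_FAIL) → (M_DROP, lamp_flash)
  (M_PICK, SIG_FULL) → (M_NAV, motors_off)
  (M_PICK, SIG_LOW) → (M_PICK, arm_extend)
event = SIG_FAR selects (M_NAV, motors_off)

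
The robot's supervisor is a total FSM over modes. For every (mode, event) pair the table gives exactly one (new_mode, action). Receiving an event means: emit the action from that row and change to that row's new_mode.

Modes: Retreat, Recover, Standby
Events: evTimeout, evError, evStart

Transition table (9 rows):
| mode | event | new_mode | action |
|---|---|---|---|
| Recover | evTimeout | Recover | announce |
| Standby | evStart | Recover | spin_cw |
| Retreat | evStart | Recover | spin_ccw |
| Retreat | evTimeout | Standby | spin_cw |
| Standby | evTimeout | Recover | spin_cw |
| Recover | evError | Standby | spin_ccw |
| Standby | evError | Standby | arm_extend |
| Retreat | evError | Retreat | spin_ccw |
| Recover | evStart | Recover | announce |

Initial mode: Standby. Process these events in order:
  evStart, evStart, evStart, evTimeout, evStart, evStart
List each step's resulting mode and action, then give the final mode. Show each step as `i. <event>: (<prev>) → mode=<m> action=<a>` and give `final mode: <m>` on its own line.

final mode: Recover

1. evStart: (Standby) → mode=Recover action=spin_cw
2. evStart: (Recover) → mode=Recover action=announce
3. evStart: (Recover) → mode=Recover action=announce
4. evTimeout: (Recover) → mode=Recover action=announce
5. evStart: (Recover) → mode=Recover action=announce
6. evStart: (Recover) → mode=Recover action=announce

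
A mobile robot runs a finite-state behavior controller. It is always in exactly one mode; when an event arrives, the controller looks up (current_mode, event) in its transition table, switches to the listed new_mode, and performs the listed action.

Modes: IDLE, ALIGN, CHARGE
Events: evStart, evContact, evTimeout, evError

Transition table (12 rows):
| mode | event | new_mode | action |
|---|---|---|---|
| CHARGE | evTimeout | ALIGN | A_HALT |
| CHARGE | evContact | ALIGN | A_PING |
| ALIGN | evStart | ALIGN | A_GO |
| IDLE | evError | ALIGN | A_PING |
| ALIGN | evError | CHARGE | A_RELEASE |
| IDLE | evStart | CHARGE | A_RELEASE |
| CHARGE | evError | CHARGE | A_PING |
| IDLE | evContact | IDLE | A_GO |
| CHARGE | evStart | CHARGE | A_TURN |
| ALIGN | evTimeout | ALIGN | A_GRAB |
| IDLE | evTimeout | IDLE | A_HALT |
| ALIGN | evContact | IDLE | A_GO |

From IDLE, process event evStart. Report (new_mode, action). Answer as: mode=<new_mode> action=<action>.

mode=CHARGE action=A_RELEASE

current mode = IDLE; filter table to that mode:
  (IDLE, evError) → (ALIGN, A_PING)
  (IDLE, evStart) → (CHARGE, A_RELEASE)  ← event matches
  (IDLE, evContact) → (IDLE, A_GO)
  (IDLE, evTimeout) → (IDLE, A_HALT)
event = evStart selects (CHARGE, A_RELEASE)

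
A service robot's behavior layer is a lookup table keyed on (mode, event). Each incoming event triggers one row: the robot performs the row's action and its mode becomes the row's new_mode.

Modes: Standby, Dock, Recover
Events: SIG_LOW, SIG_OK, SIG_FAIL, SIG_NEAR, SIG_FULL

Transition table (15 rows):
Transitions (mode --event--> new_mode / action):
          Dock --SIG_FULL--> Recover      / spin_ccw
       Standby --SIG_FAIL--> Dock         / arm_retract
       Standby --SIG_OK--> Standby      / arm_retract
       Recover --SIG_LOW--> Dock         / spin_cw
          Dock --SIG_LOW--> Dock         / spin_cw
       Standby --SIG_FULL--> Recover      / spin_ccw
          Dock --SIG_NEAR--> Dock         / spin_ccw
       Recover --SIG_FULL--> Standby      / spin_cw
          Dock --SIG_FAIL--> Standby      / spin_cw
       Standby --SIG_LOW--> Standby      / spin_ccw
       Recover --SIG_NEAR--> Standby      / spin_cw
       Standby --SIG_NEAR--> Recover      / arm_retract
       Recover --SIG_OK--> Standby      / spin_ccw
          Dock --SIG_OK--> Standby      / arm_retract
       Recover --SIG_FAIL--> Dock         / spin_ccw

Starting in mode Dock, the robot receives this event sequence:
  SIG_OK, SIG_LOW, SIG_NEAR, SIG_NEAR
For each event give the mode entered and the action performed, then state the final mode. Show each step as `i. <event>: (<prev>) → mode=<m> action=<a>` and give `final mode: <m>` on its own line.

final mode: Standby

1. SIG_OK: (Dock) → mode=Standby action=arm_retract
2. SIG_LOW: (Standby) → mode=Standby action=spin_ccw
3. SIG_NEAR: (Standby) → mode=Recover action=arm_retract
4. SIG_NEAR: (Recover) → mode=Standby action=spin_cw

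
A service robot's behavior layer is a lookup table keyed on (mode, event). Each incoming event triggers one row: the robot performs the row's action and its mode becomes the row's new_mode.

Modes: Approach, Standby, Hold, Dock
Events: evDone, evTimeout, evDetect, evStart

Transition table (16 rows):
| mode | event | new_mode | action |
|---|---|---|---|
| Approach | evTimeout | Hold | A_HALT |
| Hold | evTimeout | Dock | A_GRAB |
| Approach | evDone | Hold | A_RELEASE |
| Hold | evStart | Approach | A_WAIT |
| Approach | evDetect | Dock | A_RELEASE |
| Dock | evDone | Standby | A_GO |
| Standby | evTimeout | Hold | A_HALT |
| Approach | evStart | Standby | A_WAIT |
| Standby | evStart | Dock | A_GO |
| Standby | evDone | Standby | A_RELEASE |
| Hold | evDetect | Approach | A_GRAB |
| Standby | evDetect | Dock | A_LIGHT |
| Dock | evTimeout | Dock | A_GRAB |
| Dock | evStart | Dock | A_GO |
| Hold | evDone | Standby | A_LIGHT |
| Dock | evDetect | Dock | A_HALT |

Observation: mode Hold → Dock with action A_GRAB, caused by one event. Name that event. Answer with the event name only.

evTimeout

try evDone: (Hold, evDone) → (Standby, A_LIGHT)
try evTimeout: (Hold, evTimeout) → (Dock, A_GRAB)  ← matches
try evDetect: (Hold, evDetect) → (Approach, A_GRAB)
try evStart: (Hold, evStart) → (Approach, A_WAIT)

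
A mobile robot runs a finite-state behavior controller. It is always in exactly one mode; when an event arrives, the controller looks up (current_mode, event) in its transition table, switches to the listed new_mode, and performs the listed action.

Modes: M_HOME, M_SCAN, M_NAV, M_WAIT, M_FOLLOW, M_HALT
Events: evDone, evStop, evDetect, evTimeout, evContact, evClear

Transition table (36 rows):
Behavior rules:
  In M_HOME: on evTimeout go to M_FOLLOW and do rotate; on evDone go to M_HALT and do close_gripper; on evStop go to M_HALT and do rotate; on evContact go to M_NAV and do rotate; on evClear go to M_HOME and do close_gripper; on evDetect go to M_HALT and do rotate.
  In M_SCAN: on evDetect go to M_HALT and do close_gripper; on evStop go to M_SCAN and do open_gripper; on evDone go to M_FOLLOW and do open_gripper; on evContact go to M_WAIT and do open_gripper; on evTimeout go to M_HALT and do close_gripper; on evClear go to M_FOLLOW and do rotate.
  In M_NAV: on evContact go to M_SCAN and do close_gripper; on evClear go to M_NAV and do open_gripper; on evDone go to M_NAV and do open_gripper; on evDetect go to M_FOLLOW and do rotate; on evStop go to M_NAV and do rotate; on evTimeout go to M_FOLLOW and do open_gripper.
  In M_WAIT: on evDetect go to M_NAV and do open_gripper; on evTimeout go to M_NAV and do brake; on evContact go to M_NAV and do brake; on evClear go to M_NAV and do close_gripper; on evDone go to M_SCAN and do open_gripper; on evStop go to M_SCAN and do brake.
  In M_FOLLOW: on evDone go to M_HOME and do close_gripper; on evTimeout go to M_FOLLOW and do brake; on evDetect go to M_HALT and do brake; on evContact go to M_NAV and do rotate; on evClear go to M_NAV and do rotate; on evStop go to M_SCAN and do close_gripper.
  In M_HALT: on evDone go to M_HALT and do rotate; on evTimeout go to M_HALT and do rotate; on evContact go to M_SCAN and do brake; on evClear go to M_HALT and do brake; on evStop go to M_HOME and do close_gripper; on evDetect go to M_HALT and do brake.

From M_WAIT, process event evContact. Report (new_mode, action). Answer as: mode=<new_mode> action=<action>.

mode=M_NAV action=brake

current mode = M_WAIT; filter table to that mode:
  (M_WAIT, evDetect) → (M_NAV, open_gripper)
  (M_WAIT, evTimeout) → (M_NAV, brake)
  (M_WAIT, evContact) → (M_NAV, brake)  ← event matches
  (M_WAIT, evClear) → (M_NAV, close_gripper)
  (M_WAIT, evDone) → (M_SCAN, open_gripper)
  (M_WAIT, evStop) → (M_SCAN, brake)
event = evContact selects (M_NAV, brake)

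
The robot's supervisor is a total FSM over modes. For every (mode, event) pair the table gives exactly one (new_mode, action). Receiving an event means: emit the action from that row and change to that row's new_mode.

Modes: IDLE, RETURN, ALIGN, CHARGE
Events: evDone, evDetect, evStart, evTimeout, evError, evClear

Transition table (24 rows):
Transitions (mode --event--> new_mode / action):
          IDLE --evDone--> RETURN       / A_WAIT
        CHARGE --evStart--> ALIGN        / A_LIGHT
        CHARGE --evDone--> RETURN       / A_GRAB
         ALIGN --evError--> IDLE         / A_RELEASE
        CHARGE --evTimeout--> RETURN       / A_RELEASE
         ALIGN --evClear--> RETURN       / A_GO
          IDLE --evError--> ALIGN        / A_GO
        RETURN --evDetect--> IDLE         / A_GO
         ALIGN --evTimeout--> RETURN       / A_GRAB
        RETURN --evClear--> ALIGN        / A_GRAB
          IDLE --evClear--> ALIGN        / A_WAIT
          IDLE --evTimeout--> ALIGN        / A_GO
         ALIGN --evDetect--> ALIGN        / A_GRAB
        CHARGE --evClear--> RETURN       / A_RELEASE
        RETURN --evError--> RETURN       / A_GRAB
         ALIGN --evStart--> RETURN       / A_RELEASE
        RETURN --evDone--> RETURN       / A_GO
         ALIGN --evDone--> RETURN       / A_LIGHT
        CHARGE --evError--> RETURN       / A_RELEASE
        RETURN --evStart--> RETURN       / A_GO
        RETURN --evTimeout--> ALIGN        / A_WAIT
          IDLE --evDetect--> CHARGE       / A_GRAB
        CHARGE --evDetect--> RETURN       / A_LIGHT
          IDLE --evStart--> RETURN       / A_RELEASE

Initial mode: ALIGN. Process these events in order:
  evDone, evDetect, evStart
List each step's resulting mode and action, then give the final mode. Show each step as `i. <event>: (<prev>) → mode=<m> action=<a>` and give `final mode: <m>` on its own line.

1. evDone: (ALIGN) → mode=RETURN action=A_LIGHT
2. evDetect: (RETURN) → mode=IDLE action=A_GO
3. evStart: (IDLE) → mode=RETURN action=A_RELEASE

final mode: RETURN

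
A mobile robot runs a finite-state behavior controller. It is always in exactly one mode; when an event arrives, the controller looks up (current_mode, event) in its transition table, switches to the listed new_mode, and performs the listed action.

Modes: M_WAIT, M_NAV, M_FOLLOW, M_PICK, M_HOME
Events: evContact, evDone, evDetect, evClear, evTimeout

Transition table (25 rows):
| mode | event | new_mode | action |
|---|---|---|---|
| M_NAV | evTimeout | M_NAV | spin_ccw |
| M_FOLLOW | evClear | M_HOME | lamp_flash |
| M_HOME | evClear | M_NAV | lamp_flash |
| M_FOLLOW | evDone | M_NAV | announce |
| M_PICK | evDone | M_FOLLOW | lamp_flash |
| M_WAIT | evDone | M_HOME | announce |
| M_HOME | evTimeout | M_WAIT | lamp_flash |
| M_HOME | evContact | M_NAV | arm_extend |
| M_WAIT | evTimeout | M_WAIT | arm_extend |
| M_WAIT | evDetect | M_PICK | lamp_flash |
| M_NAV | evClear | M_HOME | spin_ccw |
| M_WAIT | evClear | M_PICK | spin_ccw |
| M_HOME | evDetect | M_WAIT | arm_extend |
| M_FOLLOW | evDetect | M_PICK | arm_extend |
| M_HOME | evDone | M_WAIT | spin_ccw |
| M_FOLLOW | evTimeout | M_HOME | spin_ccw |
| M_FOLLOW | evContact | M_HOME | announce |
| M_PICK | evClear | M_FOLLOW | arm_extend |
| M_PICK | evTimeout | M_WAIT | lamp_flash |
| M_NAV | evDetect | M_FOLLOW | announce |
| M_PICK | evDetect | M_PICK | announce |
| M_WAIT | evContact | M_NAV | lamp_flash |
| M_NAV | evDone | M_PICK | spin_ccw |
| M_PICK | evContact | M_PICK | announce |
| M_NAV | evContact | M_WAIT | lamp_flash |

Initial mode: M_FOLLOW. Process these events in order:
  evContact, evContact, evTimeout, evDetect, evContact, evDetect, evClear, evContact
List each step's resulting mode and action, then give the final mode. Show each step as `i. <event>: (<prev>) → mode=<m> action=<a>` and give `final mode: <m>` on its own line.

final mode: M_PICK

1. evContact: (M_FOLLOW) → mode=M_HOME action=announce
2. evContact: (M_HOME) → mode=M_NAV action=arm_extend
3. evTimeout: (M_NAV) → mode=M_NAV action=spin_ccw
4. evDetect: (M_NAV) → mode=M_FOLLOW action=announce
5. evContact: (M_FOLLOW) → mode=M_HOME action=announce
6. evDetect: (M_HOME) → mode=M_WAIT action=arm_extend
7. evClear: (M_WAIT) → mode=M_PICK action=spin_ccw
8. evContact: (M_PICK) → mode=M_PICK action=announce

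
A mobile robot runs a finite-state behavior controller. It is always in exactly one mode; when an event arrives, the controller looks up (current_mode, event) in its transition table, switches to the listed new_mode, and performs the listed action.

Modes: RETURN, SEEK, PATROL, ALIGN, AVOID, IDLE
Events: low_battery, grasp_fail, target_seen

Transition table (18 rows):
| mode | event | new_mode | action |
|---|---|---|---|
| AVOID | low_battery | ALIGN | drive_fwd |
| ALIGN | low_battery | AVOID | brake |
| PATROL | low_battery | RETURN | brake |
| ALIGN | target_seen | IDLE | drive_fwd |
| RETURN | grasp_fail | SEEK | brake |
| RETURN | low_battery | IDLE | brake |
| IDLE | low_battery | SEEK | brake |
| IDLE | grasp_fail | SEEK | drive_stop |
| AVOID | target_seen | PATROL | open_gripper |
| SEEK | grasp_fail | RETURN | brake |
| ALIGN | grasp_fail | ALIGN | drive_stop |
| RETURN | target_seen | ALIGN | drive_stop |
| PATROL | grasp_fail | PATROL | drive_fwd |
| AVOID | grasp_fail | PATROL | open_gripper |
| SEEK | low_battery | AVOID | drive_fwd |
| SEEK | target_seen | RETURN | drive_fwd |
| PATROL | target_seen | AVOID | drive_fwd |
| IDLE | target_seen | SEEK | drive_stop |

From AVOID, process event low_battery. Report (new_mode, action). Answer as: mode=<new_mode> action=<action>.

mode=ALIGN action=drive_fwd

current mode = AVOID; filter table to that mode:
  (AVOID, low_battery) → (ALIGN, drive_fwd)  ← event matches
  (AVOID, target_seen) → (PATROL, open_gripper)
  (AVOID, grasp_fail) → (PATROL, open_gripper)
event = low_battery selects (ALIGN, drive_fwd)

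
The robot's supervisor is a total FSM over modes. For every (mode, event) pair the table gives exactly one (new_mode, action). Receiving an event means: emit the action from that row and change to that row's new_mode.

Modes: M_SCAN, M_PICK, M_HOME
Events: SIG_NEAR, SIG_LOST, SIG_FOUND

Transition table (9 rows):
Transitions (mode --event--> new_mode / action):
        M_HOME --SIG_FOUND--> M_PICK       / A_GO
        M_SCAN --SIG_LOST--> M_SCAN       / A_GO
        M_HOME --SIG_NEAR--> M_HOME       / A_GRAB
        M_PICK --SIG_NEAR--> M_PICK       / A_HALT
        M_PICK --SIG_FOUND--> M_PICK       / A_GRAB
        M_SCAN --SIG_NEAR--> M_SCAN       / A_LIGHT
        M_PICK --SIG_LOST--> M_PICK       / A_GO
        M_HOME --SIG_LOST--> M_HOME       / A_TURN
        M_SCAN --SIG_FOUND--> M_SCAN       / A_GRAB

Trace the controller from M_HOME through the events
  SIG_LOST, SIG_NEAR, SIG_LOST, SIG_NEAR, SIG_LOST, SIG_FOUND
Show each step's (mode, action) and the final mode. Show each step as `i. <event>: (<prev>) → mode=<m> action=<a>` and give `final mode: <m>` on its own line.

1. SIG_LOST: (M_HOME) → mode=M_HOME action=A_TURN
2. SIG_NEAR: (M_HOME) → mode=M_HOME action=A_GRAB
3. SIG_LOST: (M_HOME) → mode=M_HOME action=A_TURN
4. SIG_NEAR: (M_HOME) → mode=M_HOME action=A_GRAB
5. SIG_LOST: (M_HOME) → mode=M_HOME action=A_TURN
6. SIG_FOUND: (M_HOME) → mode=M_PICK action=A_GO

final mode: M_PICK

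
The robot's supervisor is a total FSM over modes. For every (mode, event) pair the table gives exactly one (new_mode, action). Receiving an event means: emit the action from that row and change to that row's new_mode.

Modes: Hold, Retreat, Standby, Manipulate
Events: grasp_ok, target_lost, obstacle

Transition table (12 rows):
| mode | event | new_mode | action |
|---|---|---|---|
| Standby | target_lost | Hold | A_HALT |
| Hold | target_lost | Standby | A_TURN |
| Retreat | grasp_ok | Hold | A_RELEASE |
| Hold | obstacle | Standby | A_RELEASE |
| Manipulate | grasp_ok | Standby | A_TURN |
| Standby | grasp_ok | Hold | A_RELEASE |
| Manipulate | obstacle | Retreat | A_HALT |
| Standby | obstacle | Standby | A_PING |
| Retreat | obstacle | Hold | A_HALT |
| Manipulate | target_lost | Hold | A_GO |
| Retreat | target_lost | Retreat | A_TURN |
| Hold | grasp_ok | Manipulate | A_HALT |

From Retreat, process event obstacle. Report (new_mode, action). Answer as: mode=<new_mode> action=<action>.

current mode = Retreat; filter table to that mode:
  (Retreat, grasp_ok) → (Hold, A_RELEASE)
  (Retreat, obstacle) → (Hold, A_HALT)  ← event matches
  (Retreat, target_lost) → (Retreat, A_TURN)
event = obstacle selects (Hold, A_HALT)

mode=Hold action=A_HALT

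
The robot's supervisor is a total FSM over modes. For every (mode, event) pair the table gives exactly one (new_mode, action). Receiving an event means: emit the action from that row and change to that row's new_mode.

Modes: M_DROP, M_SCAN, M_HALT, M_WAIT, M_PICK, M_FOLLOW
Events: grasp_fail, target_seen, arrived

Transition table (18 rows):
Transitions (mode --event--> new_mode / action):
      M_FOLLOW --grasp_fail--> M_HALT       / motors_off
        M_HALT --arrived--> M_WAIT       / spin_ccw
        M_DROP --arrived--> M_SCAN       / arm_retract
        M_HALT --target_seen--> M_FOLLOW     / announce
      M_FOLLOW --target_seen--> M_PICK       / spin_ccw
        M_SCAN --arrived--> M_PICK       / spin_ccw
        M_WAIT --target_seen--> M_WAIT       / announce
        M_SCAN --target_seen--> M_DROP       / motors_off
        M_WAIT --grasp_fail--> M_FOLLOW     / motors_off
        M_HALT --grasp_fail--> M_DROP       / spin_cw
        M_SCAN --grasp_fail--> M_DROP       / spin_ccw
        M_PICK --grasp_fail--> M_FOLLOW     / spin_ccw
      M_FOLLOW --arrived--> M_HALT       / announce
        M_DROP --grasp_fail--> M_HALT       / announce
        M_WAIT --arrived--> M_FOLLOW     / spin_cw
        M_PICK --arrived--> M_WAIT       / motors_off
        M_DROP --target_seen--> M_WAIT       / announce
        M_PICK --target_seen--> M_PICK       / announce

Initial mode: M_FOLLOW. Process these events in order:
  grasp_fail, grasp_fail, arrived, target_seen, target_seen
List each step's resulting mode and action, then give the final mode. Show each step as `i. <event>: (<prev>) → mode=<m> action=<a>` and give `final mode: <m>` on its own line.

final mode: M_WAIT

1. grasp_fail: (M_FOLLOW) → mode=M_HALT action=motors_off
2. grasp_fail: (M_HALT) → mode=M_DROP action=spin_cw
3. arrived: (M_DROP) → mode=M_SCAN action=arm_retract
4. target_seen: (M_SCAN) → mode=M_DROP action=motors_off
5. target_seen: (M_DROP) → mode=M_WAIT action=announce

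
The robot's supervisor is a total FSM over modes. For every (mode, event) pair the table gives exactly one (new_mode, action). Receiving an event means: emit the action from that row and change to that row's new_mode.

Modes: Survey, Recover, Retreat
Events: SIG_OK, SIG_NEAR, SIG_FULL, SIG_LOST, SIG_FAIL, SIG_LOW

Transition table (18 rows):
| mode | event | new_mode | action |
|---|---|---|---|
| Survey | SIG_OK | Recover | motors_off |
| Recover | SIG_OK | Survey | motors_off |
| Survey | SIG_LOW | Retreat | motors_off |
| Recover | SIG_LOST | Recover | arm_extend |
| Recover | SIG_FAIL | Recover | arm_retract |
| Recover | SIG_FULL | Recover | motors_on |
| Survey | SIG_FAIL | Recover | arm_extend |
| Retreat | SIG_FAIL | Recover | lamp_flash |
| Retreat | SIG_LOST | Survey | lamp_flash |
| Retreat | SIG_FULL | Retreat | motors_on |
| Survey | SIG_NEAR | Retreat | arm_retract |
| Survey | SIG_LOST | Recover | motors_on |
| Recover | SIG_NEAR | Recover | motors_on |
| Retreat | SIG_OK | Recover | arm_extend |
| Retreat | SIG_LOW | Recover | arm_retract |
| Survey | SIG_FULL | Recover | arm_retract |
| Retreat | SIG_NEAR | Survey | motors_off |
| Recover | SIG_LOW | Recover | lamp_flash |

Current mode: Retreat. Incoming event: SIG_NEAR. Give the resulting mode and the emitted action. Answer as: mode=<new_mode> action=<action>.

current mode = Retreat; filter table to that mode:
  (Retreat, SIG_FAIL) → (Recover, lamp_flash)
  (Retreat, SIG_LOST) → (Survey, lamp_flash)
  (Retreat, SIG_FULL) → (Retreat, motors_on)
  (Retreat, SIG_OK) → (Recover, arm_extend)
  (Retreat, SIG_LOW) → (Recover, arm_retract)
  (Retreat, SIG_NEAR) → (Survey, motors_off)  ← event matches
event = SIG_NEAR selects (Survey, motors_off)

mode=Survey action=motors_off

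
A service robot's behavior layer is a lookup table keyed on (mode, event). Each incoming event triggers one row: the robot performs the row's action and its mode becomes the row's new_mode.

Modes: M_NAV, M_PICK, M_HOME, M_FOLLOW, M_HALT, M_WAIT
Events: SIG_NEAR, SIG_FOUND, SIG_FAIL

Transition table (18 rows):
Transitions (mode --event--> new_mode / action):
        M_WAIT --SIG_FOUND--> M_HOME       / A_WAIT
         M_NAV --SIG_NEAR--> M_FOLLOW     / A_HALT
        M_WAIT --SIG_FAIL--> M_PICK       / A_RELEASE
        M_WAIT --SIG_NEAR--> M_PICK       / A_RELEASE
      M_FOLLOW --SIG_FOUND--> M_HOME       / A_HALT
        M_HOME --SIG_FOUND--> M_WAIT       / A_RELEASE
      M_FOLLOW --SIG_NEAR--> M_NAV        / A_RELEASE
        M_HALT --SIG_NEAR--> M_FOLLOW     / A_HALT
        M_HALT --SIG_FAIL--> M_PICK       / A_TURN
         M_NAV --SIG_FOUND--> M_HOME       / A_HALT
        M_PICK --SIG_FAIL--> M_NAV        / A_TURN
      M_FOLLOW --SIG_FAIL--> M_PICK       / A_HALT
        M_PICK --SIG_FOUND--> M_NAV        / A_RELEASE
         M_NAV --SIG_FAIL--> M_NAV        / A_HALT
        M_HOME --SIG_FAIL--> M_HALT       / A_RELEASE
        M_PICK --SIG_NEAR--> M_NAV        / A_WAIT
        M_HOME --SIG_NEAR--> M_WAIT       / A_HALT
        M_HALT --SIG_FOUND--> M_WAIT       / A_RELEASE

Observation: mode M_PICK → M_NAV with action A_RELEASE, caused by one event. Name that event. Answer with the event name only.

try SIG_NEAR: (M_PICK, SIG_NEAR) → (M_NAV, A_WAIT)
try SIG_FOUND: (M_PICK, SIG_FOUND) → (M_NAV, A_RELEASE)  ← matches
try SIG_FAIL: (M_PICK, SIG_FAIL) → (M_NAV, A_TURN)

SIG_FOUND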